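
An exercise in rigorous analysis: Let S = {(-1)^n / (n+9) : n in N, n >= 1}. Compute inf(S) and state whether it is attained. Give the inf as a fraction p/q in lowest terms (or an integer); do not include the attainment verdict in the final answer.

Analysis:
- Values: -1/10, 1/11, -1/12, 1/13, -1/14, ...
- Positive terms (even n): 1/(2+9), 1/(4+9), ... decreasing -> max = 1/11 (n=2).
- Negative terms (odd n): -1/(1+9), -1/(3+9), ... increasing -> min = -1/10 (n=1).
- So sup = 1/11 (attained at n=2); inf = -1/10 (attained at n=1).
Conclusion: inf(S) = -1/10, attained in S.

-1/10


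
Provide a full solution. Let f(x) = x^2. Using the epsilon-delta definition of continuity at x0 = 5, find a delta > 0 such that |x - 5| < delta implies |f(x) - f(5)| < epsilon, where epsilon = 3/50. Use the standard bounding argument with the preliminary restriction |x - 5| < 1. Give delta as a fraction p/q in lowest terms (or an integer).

Factor: |x^2 - (5)^2| = |x - 5| * |x + 5|.
Impose |x - 5| < 1 first. Then |x + 5| = |(x - 5) + 2*(5)| <= |x - 5| + 2*|5| < 1 + 10 = 11.
So |x^2 - (5)^2| < delta * 11.
We need delta * 11 <= 3/50, i.e. delta <= 3/50/11 = 3/550.
Since 3/550 < 1, this is tighter than 1; take delta = 3/550.
So delta = 3/550 works.

3/550


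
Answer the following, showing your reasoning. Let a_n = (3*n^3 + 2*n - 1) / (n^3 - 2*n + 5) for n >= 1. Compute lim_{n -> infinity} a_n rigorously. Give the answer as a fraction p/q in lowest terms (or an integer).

Divide numerator and denominator by n^3, the highest power:
numerator / n^3 = 3 + 2/n^2 - 1/n^3
denominator / n^3 = 1 - 2/n^2 + 5/n^3
As n -> infinity, all terms of the form c/n^k (k >= 1) tend to 0.
So numerator / n^3 -> 3 and denominator / n^3 -> 1.
Therefore lim a_n = 3.

3


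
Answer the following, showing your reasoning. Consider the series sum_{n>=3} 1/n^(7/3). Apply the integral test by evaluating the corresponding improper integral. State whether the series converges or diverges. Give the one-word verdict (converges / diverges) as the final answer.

Let f(x) = x^(-7/3). Then f is positive, continuous, and decreasing on [3, infinity), so the integral test applies.
Compute the improper integral int_{3}^infinity f(x) dx:
  antiderivative F(x) = -3/(4*x^(4/3)).
  As x -> infinity, F(x) -> 0 (since p = 7/3 > 1).
  So int = F(infinity) - F(3) = 0 - (-3^(2/3)/12) = 3^(2/3)/12.
  Finite, so by the integral test, the series converges.

converges


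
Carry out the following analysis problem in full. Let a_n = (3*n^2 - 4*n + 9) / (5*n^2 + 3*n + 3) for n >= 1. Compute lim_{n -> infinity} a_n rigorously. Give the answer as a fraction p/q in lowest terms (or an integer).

Divide numerator and denominator by n^2, the highest power:
numerator / n^2 = 3 - 4/n + 9/n^2
denominator / n^2 = 5 + 3/n + 3/n^2
As n -> infinity, all terms of the form c/n^k (k >= 1) tend to 0.
So numerator / n^2 -> 3 and denominator / n^2 -> 5.
Therefore lim a_n = 3/5.

3/5


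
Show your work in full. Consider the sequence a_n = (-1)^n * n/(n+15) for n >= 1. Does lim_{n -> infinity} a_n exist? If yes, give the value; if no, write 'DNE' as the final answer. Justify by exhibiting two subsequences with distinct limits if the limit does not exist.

Examine the behaviour of a_n along subsequences.
a_{2k} = 2k/(2k+15) -> 1. a_{2k+1} = -(2k+1)/(2k+16) -> -1.
Since these two subsequential limits are 1 and -1, distinct, the full sequence cannot converge (a convergent sequence has all subsequences tending to the same limit). So lim a_n does not exist.

DNE


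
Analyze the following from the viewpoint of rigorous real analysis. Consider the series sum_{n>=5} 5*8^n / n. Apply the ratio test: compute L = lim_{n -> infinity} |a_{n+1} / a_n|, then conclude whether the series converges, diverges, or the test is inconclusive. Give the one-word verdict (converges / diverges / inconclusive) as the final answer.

Let a_n denote the general term. Form the ratio a_{n+1}/a_n and simplify:
a_{n+1}/a_n = 8*n/(n + 1)
Take the limit as n -> infinity: L = 8.
Since L = 8 > 1 (or L = infinity), the ratio test implies the series diverges.

diverges


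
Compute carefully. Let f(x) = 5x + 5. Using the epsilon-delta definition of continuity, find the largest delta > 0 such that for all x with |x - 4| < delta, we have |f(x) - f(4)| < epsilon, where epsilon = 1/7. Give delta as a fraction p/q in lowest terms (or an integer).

We compute f(4) = 5*(4) + 5 = 25.
|f(x) - f(4)| = |5x + 5 - (25)| = |5(x - 4)| = 5|x - 4|.
We need 5|x - 4| < 1/7, i.e. |x - 4| < 1/7 / 5 = 1/35.
So any delta <= 1/35 works. Conversely, if delta > 1/35, then x = 4 + 1/35 satisfies |x - 4| = 1/35 < delta but |f(x) - f(4)| = 5 * 1/35 = 1/7, which is not < 1/7; so no larger delta works.
Hence the largest such delta is 1/35.

1/35


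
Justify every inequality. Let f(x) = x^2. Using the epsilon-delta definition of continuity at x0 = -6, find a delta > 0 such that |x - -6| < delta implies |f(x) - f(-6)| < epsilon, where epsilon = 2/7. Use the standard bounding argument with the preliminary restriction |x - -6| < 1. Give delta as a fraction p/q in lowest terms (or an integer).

Factor: |x^2 - (-6)^2| = |x - -6| * |x + -6|.
Impose |x - -6| < 1 first. Then |x + -6| = |(x - -6) + 2*(-6)| <= |x - -6| + 2*|-6| < 1 + 12 = 13.
So |x^2 - (-6)^2| < delta * 13.
We need delta * 13 <= 2/7, i.e. delta <= 2/7/13 = 2/91.
Since 2/91 < 1, this is tighter than 1; take delta = 2/91.
So delta = 2/91 works.

2/91


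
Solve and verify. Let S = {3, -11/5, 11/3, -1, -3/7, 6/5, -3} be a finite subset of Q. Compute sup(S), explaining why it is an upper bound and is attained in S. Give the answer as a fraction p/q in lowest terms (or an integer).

S is finite, so sup(S) = max(S).
Sorted decreasing:
11/3, 3, 6/5, -3/7, -1, -11/5, -3
The extremum is 11/3.
For every x in S, x <= 11/3. And 11/3 is in S, so it is attained.
Therefore sup(S) = 11/3.

11/3


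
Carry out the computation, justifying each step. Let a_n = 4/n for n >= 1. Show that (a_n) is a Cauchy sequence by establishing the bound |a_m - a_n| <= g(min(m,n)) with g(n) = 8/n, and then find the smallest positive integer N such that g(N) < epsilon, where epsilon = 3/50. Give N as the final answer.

For any m, n >= 1, by the triangle inequality:
|a_m - a_n| = |4/m - 4/n| <= 4*1/m + 4*1/n <= 8/min(m,n).
So g(n) = 8/n bounds the Cauchy difference. Since g(n) -> 0, (a_n) is Cauchy.
Now solve g(N) < 3/50: 8/N < 3/50 <=> N > 8 / (3/50) = 400/3.
The smallest integer strictly greater than 400/3 is N = 134.
Check: g(134) = 8/134 = 4/67 < 3/50; g(133) = 8/133 >= 3/50. So N = 134.

134


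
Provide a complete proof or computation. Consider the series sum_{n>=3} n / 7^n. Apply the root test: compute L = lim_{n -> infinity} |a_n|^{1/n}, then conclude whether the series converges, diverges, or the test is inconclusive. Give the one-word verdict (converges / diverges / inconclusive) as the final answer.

Let a_n denote the general term. Form |a_n|^(1/n) and simplify:
|a_n|^(1/n) = n^(1/n)/7
Take the limit as n -> infinity: L = 1/7.
Since L = 1/7 < 1, the root test implies convergence.

converges


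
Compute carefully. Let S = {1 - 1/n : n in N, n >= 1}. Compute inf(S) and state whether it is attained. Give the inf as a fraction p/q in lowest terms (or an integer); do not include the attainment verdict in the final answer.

Analysis:
- Values: 0, 1/2, 2/3, 3/4, ... strictly increasing.
- Minimum is 0 (n=1); inf = 0 (attained).
- 1 - 1/n -> 1 from below; sup = 1, not attained.
Conclusion: inf(S) = 0, attained in S.

0


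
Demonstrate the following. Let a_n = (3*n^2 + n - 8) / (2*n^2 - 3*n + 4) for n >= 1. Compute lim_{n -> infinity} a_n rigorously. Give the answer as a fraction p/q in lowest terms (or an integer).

Divide numerator and denominator by n^2, the highest power:
numerator / n^2 = 3 + 1/n - 8/n^2
denominator / n^2 = 2 - 3/n + 4/n^2
As n -> infinity, all terms of the form c/n^k (k >= 1) tend to 0.
So numerator / n^2 -> 3 and denominator / n^2 -> 2.
Therefore lim a_n = 3/2.

3/2


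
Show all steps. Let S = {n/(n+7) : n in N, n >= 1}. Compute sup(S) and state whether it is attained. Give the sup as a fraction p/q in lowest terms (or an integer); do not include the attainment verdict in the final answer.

Analysis:
- Values: 1/8, 2/9, 3/10, 4/11, ... strictly increasing.
- Minimum is 1/8 (n=1); inf = 1/8 (attained).
- n/(n+7) = 1 - 7/(n+7) -> 1 from below as n -> infinity, and never equals 1.
- So sup = 1 (not attained).
Conclusion: sup(S) = 1, not attained in S.

1


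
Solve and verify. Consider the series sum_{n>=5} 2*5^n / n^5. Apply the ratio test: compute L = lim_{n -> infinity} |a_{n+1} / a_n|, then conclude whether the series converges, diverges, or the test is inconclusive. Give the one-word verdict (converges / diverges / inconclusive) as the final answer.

Let a_n denote the general term. Form the ratio a_{n+1}/a_n and simplify:
a_{n+1}/a_n = 5*n^5/(n + 1)^5
Take the limit as n -> infinity: L = 5.
Since L = 5 > 1 (or L = infinity), the ratio test implies the series diverges.

diverges


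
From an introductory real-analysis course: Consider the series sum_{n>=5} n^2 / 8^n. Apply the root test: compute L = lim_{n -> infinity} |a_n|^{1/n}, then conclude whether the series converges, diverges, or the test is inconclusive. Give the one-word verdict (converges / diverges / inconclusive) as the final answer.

Let a_n denote the general term. Form |a_n|^(1/n) and simplify:
|a_n|^(1/n) = n^(2/n)/8
Take the limit as n -> infinity: L = 1/8.
Since L = 1/8 < 1, the root test implies convergence.

converges


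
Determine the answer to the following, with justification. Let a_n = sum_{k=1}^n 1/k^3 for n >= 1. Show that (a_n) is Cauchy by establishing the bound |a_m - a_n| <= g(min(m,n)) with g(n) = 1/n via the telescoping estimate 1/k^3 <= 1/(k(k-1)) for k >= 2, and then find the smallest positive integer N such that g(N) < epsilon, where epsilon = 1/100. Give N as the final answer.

For m > n >= 1: |a_m - a_n| = sum_{k=n+1}^m 1/k^3.
Use 1/k^3 <= 1/(k(k-1)) = 1/(k-1) - 1/k for k >= 2 (which holds since k^3 >= k^2 >= k(k-1) for k >= 2):
sum_{k=n+1}^m 1/k^3 <= sum_{k=n+1}^m (1/(k-1) - 1/k) = 1/n - 1/m <= 1/n.
By symmetry the same bound holds with n,m swapped, so |a_m - a_n| <= 1/min(m,n) = g(min(m,n)). Since g(n) -> 0, (a_n) is Cauchy.
Now solve g(N) < 1/100: 1/N < 1/100 <=> N > 1/(1/100) = 100.
The smallest integer strictly greater than 100 is N = 101.
Check: g(101) = 1/101 < 1/100; g(100) = 1/100 >= 1/100. So N = 101.

101


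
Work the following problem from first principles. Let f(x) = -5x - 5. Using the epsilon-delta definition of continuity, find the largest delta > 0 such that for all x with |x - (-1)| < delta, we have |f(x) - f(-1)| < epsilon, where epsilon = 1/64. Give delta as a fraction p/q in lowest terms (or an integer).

We compute f(-1) = -5*(-1) - 5 = 0.
|f(x) - f(-1)| = |-5x - 5 - (0)| = |-5(x - (-1))| = 5|x - (-1)|.
We need 5|x - (-1)| < 1/64, i.e. |x - (-1)| < 1/64 / 5 = 1/320.
So any delta <= 1/320 works. Conversely, if delta > 1/320, then x = -1 + 1/320 satisfies |x - (-1)| = 1/320 < delta but |f(x) - f(-1)| = 5 * 1/320 = 1/64, which is not < 1/64; so no larger delta works.
Hence the largest such delta is 1/320.

1/320


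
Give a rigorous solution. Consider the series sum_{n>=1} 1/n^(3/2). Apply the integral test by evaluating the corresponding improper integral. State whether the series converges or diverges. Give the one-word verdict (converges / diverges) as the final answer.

Let f(x) = x^(-3/2). Then f is positive, continuous, and decreasing on [1, infinity), so the integral test applies.
Compute the improper integral int_{1}^infinity f(x) dx:
  antiderivative F(x) = -2/sqrt(x).
  As x -> infinity, F(x) -> 0 (since p = 3/2 > 1).
  So int = F(infinity) - F(1) = 0 - (-2) = 2.
  Finite, so by the integral test, the series converges.

converges


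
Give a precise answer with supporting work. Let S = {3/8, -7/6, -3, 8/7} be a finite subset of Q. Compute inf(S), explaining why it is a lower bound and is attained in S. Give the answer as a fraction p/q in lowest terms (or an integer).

S is finite, so inf(S) = min(S).
Sorted increasing:
-3, -7/6, 3/8, 8/7
The extremum is -3.
For every x in S, x >= -3. And -3 is in S, so it is attained.
Therefore inf(S) = -3.

-3


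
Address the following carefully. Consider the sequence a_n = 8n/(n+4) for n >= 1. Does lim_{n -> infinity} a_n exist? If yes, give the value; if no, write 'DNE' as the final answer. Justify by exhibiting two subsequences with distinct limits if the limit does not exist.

Examine the behaviour of a_n along subsequences.
Even-n subsequence a_{2k} = 8(2k)/(2k+4) -> 8. Odd-n subsequence a_{2k+1} = 8(2k+1)/(2k+5) -> 8. Both tend to 8, which suggests the limit is 8; verify directly.
|a_n - 8| = |8n - 8(n+4)| / (n+4) = 32/(n+4) < 32/n for every n >= 1.
Given epsilon > 0, choose a positive integer N > 32/epsilon. Then for all n >= N, |a_n - 8| < 32/n <= 32/N < epsilon.
So by the definition of the limit, lim a_n exists and equals 8.

8


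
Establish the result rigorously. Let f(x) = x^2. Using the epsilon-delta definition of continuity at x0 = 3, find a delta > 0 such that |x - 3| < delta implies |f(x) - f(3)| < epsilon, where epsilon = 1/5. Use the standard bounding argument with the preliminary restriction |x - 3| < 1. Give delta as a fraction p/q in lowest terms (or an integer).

Factor: |x^2 - (3)^2| = |x - 3| * |x + 3|.
Impose |x - 3| < 1 first. Then |x + 3| = |(x - 3) + 2*(3)| <= |x - 3| + 2*|3| < 1 + 6 = 7.
So |x^2 - (3)^2| < delta * 7.
We need delta * 7 <= 1/5, i.e. delta <= 1/5/7 = 1/35.
Since 1/35 < 1, this is tighter than 1; take delta = 1/35.
So delta = 1/35 works.

1/35


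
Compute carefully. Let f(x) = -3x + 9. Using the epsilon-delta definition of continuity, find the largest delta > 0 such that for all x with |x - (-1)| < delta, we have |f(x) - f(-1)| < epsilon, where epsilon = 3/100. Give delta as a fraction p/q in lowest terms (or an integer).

We compute f(-1) = -3*(-1) + 9 = 12.
|f(x) - f(-1)| = |-3x + 9 - (12)| = |-3(x - (-1))| = 3|x - (-1)|.
We need 3|x - (-1)| < 3/100, i.e. |x - (-1)| < 3/100 / 3 = 1/100.
So any delta <= 1/100 works. Conversely, if delta > 1/100, then x = -1 + 1/100 satisfies |x - (-1)| = 1/100 < delta but |f(x) - f(-1)| = 3 * 1/100 = 3/100, which is not < 3/100; so no larger delta works.
Hence the largest such delta is 1/100.

1/100


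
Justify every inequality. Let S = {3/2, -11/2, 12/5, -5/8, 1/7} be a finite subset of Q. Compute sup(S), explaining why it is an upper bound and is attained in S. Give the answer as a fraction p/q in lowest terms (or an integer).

S is finite, so sup(S) = max(S).
Sorted decreasing:
12/5, 3/2, 1/7, -5/8, -11/2
The extremum is 12/5.
For every x in S, x <= 12/5. And 12/5 is in S, so it is attained.
Therefore sup(S) = 12/5.

12/5


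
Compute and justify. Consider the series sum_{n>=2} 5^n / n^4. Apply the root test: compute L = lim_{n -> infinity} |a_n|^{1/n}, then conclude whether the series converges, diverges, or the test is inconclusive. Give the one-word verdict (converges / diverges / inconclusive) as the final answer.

Let a_n denote the general term. Form |a_n|^(1/n) and simplify:
|a_n|^(1/n) = 5/n^(4/n)
Take the limit as n -> infinity: L = 5.
Since L = 5 > 1, the root test implies divergence.

diverges


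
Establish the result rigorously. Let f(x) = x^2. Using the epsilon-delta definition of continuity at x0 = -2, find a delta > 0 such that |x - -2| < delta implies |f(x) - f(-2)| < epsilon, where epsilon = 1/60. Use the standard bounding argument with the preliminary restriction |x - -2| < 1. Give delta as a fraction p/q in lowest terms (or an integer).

Factor: |x^2 - (-2)^2| = |x - -2| * |x + -2|.
Impose |x - -2| < 1 first. Then |x + -2| = |(x - -2) + 2*(-2)| <= |x - -2| + 2*|-2| < 1 + 4 = 5.
So |x^2 - (-2)^2| < delta * 5.
We need delta * 5 <= 1/60, i.e. delta <= 1/60/5 = 1/300.
Since 1/300 < 1, this is tighter than 1; take delta = 1/300.
So delta = 1/300 works.

1/300


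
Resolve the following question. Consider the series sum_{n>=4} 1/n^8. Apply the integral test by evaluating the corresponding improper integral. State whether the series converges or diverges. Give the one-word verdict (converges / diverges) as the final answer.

Let f(x) = x^(-8). Then f is positive, continuous, and decreasing on [4, infinity), so the integral test applies.
Compute the improper integral int_{4}^infinity f(x) dx:
  antiderivative F(x) = -1/(7*x^7).
  As x -> infinity, F(x) -> 0 (since p = 8 > 1).
  So int = F(infinity) - F(4) = 0 - (-1/114688) = 1/114688.
  Finite, so by the integral test, the series converges.

converges


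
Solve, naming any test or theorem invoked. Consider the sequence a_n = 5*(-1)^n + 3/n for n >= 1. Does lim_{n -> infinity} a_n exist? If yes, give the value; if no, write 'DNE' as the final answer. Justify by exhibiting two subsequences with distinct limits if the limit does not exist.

Examine the behaviour of a_n along subsequences.
a_{2k} = 5 + 3/(2k) -> 5. a_{2k+1} = -5 + 3/(2k+1) -> -5.
Since these two subsequential limits are 5 and -5, distinct, the full sequence cannot converge (a convergent sequence has all subsequences tending to the same limit). So lim a_n does not exist.

DNE


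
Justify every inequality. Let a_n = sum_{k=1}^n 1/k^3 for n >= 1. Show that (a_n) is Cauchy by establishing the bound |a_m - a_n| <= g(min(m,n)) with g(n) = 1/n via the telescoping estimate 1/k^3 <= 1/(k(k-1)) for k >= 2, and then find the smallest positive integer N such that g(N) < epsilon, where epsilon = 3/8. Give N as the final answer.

For m > n >= 1: |a_m - a_n| = sum_{k=n+1}^m 1/k^3.
Use 1/k^3 <= 1/(k(k-1)) = 1/(k-1) - 1/k for k >= 2 (which holds since k^3 >= k^2 >= k(k-1) for k >= 2):
sum_{k=n+1}^m 1/k^3 <= sum_{k=n+1}^m (1/(k-1) - 1/k) = 1/n - 1/m <= 1/n.
By symmetry the same bound holds with n,m swapped, so |a_m - a_n| <= 1/min(m,n) = g(min(m,n)). Since g(n) -> 0, (a_n) is Cauchy.
Now solve g(N) < 3/8: 1/N < 3/8 <=> N > 1/(3/8) = 8/3.
The smallest integer strictly greater than 8/3 is N = 3.
Check: g(3) = 1/3 < 3/8; g(2) = 1/2 >= 3/8. So N = 3.

3


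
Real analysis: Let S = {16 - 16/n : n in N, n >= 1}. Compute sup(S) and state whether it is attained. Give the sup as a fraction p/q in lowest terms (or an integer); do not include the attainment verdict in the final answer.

Analysis:
- Values: 0, 8, 32/3, 12, ... strictly increasing.
- Minimum is 0 (n=1); inf = 0 (attained).
- 16 - 16/n -> 16 from below; sup = 16, not attained.
Conclusion: sup(S) = 16, not attained in S.

16


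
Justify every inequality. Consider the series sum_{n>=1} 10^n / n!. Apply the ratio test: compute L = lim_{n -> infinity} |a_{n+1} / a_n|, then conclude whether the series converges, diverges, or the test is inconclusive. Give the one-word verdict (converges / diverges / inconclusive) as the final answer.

Let a_n denote the general term. Form the ratio a_{n+1}/a_n and simplify:
a_{n+1}/a_n = 10/(n + 1)
Take the limit as n -> infinity: L = 0.
Since L = 0 < 1, the ratio test implies the series converges.

converges


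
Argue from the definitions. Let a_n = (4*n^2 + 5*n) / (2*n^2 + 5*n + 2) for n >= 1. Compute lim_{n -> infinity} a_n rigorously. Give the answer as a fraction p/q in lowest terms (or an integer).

Divide numerator and denominator by n^2, the highest power:
numerator / n^2 = 4 + 5/n
denominator / n^2 = 2 + 5/n + 2/n^2
As n -> infinity, all terms of the form c/n^k (k >= 1) tend to 0.
So numerator / n^2 -> 4 and denominator / n^2 -> 2.
Therefore lim a_n = 2.

2


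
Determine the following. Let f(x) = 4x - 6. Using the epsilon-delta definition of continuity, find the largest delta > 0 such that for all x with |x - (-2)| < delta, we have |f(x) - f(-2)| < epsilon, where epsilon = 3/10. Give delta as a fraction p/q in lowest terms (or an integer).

We compute f(-2) = 4*(-2) - 6 = -14.
|f(x) - f(-2)| = |4x - 6 - (-14)| = |4(x - (-2))| = 4|x - (-2)|.
We need 4|x - (-2)| < 3/10, i.e. |x - (-2)| < 3/10 / 4 = 3/40.
So any delta <= 3/40 works. Conversely, if delta > 3/40, then x = -2 + 3/40 satisfies |x - (-2)| = 3/40 < delta but |f(x) - f(-2)| = 4 * 3/40 = 3/10, which is not < 3/10; so no larger delta works.
Hence the largest such delta is 3/40.

3/40


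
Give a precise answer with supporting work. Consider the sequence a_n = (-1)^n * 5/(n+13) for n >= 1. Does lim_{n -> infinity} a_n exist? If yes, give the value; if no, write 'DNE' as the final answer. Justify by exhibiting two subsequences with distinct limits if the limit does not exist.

Examine the behaviour of a_n along subsequences.
Even-n subsequence a_{2k} = 5/(2k+13) -> 0. Odd-n subsequence a_{2k+1} = -5/(2k+14) -> 0. Both tend to 0, which suggests the limit is 0; verify directly.
|a_n - 0| = 5/(n+13) < 5/n for every n >= 1.
Given epsilon > 0, choose a positive integer N > 5/epsilon. Then for all n >= N, |a_n| < 5/n <= 5/N < epsilon.
So by the definition of the limit, lim a_n exists and equals 0.

0


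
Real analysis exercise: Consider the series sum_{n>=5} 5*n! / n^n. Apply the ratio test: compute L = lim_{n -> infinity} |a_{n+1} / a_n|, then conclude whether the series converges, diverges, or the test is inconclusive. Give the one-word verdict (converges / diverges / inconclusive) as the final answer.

Let a_n denote the general term. Form the ratio a_{n+1}/a_n and simplify:
a_{n+1}/a_n = (n/(n + 1))^n
Take the limit as n -> infinity: L = exp(-1).
Since L = exp(-1) < 1, the ratio test implies the series converges.

converges


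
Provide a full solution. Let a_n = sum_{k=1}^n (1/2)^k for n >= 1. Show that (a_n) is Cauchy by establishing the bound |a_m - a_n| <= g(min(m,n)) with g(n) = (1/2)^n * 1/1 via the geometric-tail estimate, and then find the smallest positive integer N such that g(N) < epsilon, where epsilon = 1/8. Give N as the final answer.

For m > n >= 1: |a_m - a_n| = sum_{k=n+1}^m (1/2)^k < sum_{k=n+1}^infinity (1/2)^k = (1/2)^(n+1) / (1 - 1/2) = (1/2)^n * (1/2) * (2/1) = (1/2)^n * 1/1.
So g(n) = (1/2)^n / 1. Since g(n) -> 0, (a_n) is Cauchy.
Now solve g(N) < 1/8: (1/2)^N / 1 < 1/8 <=> 2^N > 1 / (1 * 1/8) = 8.
Check powers of 2: 2^3 = 8 <= 8, 2^4 = 16 > 8.
So the smallest such N is 4. Check: g(4) = 1/(1 * 16) = 1/16 < 1/8.

4


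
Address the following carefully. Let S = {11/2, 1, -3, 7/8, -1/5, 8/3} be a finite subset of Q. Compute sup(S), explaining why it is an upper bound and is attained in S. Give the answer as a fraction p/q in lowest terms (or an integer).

S is finite, so sup(S) = max(S).
Sorted decreasing:
11/2, 8/3, 1, 7/8, -1/5, -3
The extremum is 11/2.
For every x in S, x <= 11/2. And 11/2 is in S, so it is attained.
Therefore sup(S) = 11/2.

11/2


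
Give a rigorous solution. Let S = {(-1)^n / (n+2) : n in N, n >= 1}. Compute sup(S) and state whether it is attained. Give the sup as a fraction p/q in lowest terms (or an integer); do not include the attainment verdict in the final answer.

Analysis:
- Values: -1/3, 1/4, -1/5, 1/6, -1/7, ...
- Positive terms (even n): 1/(2+2), 1/(4+2), ... decreasing -> max = 1/4 (n=2).
- Negative terms (odd n): -1/(1+2), -1/(3+2), ... increasing -> min = -1/3 (n=1).
- So sup = 1/4 (attained at n=2); inf = -1/3 (attained at n=1).
Conclusion: sup(S) = 1/4, attained in S.

1/4


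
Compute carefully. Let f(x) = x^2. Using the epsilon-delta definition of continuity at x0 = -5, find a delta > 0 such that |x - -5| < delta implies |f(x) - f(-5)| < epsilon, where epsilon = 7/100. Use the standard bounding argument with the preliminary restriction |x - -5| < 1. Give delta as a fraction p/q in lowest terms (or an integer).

Factor: |x^2 - (-5)^2| = |x - -5| * |x + -5|.
Impose |x - -5| < 1 first. Then |x + -5| = |(x - -5) + 2*(-5)| <= |x - -5| + 2*|-5| < 1 + 10 = 11.
So |x^2 - (-5)^2| < delta * 11.
We need delta * 11 <= 7/100, i.e. delta <= 7/100/11 = 7/1100.
Since 7/1100 < 1, this is tighter than 1; take delta = 7/1100.
So delta = 7/1100 works.

7/1100


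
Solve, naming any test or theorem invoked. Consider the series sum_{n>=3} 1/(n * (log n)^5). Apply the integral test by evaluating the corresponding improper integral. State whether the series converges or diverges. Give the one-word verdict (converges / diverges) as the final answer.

Let f(x) = 1/(x*log(x)^5). Then f is positive, continuous, and decreasing on [3, infinity), so the integral test applies.
Compute the improper integral int_{3}^infinity f(x) dx:
  antiderivative F(x) = -1/(4*log(x)^4).
  F(x) -> 0 as x -> infinity.  int = 0 - F(3) = 1/(4*log(3)^4) < infinity. By the integral test, the series converges.

converges


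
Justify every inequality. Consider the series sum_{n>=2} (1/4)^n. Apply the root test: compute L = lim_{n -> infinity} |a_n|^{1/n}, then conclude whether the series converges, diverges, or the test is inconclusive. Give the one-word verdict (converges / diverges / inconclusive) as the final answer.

Let a_n denote the general term. Form |a_n|^(1/n) and simplify:
|a_n|^(1/n) = 1/4
Take the limit as n -> infinity: L = 1/4.
Since L = 1/4 < 1, the root test implies convergence.

converges


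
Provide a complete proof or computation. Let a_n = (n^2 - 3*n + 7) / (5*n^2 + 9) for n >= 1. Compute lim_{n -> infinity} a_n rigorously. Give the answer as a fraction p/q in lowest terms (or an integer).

Divide numerator and denominator by n^2, the highest power:
numerator / n^2 = 1 - 3/n + 7/n^2
denominator / n^2 = 5 + 9/n^2
As n -> infinity, all terms of the form c/n^k (k >= 1) tend to 0.
So numerator / n^2 -> 1 and denominator / n^2 -> 5.
Therefore lim a_n = 1/5.

1/5


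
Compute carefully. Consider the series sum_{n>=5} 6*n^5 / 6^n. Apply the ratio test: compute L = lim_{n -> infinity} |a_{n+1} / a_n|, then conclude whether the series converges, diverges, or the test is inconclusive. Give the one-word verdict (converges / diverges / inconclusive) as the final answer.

Let a_n denote the general term. Form the ratio a_{n+1}/a_n and simplify:
a_{n+1}/a_n = (n + 1)^5/(6*n^5)
Take the limit as n -> infinity: L = 1/6.
Since L = 1/6 < 1, the ratio test implies the series converges.

converges


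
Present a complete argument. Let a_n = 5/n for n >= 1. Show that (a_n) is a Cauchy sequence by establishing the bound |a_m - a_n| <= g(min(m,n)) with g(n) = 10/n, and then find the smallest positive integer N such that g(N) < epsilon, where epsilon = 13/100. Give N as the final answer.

For any m, n >= 1, by the triangle inequality:
|a_m - a_n| = |5/m - 5/n| <= 5*1/m + 5*1/n <= 10/min(m,n).
So g(n) = 10/n bounds the Cauchy difference. Since g(n) -> 0, (a_n) is Cauchy.
Now solve g(N) < 13/100: 10/N < 13/100 <=> N > 10 / (13/100) = 1000/13.
The smallest integer strictly greater than 1000/13 is N = 77.
Check: g(77) = 10/77 = 10/77 < 13/100; g(76) = 5/38 >= 13/100. So N = 77.

77


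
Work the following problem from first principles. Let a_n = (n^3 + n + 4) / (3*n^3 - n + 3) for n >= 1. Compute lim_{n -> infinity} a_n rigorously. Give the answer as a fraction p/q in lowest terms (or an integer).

Divide numerator and denominator by n^3, the highest power:
numerator / n^3 = 1 + n^(-2) + 4/n^3
denominator / n^3 = 3 - 1/n^2 + 3/n^3
As n -> infinity, all terms of the form c/n^k (k >= 1) tend to 0.
So numerator / n^3 -> 1 and denominator / n^3 -> 3.
Therefore lim a_n = 1/3.

1/3


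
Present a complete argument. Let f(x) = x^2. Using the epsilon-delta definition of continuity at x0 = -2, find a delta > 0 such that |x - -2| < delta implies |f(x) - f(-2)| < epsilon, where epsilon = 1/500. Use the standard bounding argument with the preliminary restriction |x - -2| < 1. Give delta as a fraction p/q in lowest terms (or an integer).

Factor: |x^2 - (-2)^2| = |x - -2| * |x + -2|.
Impose |x - -2| < 1 first. Then |x + -2| = |(x - -2) + 2*(-2)| <= |x - -2| + 2*|-2| < 1 + 4 = 5.
So |x^2 - (-2)^2| < delta * 5.
We need delta * 5 <= 1/500, i.e. delta <= 1/500/5 = 1/2500.
Since 1/2500 < 1, this is tighter than 1; take delta = 1/2500.
So delta = 1/2500 works.

1/2500


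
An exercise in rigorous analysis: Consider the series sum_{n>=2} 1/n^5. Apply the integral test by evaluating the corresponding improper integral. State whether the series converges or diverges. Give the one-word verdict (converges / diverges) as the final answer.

Let f(x) = x^(-5). Then f is positive, continuous, and decreasing on [2, infinity), so the integral test applies.
Compute the improper integral int_{2}^infinity f(x) dx:
  antiderivative F(x) = -1/(4*x^4).
  As x -> infinity, F(x) -> 0 (since p = 5 > 1).
  So int = F(infinity) - F(2) = 0 - (-1/64) = 1/64.
  Finite, so by the integral test, the series converges.

converges


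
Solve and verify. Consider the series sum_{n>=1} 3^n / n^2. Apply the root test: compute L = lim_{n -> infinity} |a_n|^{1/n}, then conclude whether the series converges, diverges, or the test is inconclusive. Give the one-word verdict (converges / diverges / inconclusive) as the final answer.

Let a_n denote the general term. Form |a_n|^(1/n) and simplify:
|a_n|^(1/n) = 3/n^(2/n)
Take the limit as n -> infinity: L = 3.
Since L = 3 > 1, the root test implies divergence.

diverges


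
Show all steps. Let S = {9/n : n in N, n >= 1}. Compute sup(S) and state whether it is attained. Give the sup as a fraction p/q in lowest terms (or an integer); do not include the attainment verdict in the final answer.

Analysis:
- Values: 9, 9/2, 3, 9/4, ... strictly decreasing.
- The maximum is 9 (n=1); sup = 9 (attained).
- The set is bounded below by 0; 9/n -> 0 so 0 is the greatest lower bound.
- 0 is not in the set, so inf = 0 is not attained.
Conclusion: sup(S) = 9, attained in S.

9


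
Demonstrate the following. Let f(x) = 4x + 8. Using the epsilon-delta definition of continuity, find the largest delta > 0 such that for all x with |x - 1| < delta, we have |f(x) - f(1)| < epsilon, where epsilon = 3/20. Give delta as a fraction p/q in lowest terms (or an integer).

We compute f(1) = 4*(1) + 8 = 12.
|f(x) - f(1)| = |4x + 8 - (12)| = |4(x - 1)| = 4|x - 1|.
We need 4|x - 1| < 3/20, i.e. |x - 1| < 3/20 / 4 = 3/80.
So any delta <= 3/80 works. Conversely, if delta > 3/80, then x = 1 + 3/80 satisfies |x - 1| = 3/80 < delta but |f(x) - f(1)| = 4 * 3/80 = 3/20, which is not < 3/20; so no larger delta works.
Hence the largest such delta is 3/80.

3/80


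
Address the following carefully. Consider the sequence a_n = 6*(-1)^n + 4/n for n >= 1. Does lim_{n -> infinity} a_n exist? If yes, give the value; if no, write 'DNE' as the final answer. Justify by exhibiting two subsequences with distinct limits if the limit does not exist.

Examine the behaviour of a_n along subsequences.
a_{2k} = 6 + 4/(2k) -> 6. a_{2k+1} = -6 + 4/(2k+1) -> -6.
Since these two subsequential limits are 6 and -6, distinct, the full sequence cannot converge (a convergent sequence has all subsequences tending to the same limit). So lim a_n does not exist.

DNE


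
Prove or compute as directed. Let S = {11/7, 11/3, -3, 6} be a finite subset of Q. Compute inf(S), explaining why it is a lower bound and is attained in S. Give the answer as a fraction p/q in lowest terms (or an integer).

S is finite, so inf(S) = min(S).
Sorted increasing:
-3, 11/7, 11/3, 6
The extremum is -3.
For every x in S, x >= -3. And -3 is in S, so it is attained.
Therefore inf(S) = -3.

-3


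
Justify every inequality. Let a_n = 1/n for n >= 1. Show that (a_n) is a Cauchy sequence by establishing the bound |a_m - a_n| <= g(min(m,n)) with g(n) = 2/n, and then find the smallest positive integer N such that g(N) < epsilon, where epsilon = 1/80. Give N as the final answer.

For any m, n >= 1, by the triangle inequality:
|a_m - a_n| = |1/m - 1/n| <= 1/m + 1/n <= 2/min(m,n).
So g(n) = 2/n bounds the Cauchy difference. Since g(n) -> 0, (a_n) is Cauchy.
Now solve g(N) < 1/80: 2/N < 1/80 <=> N > 2 / (1/80) = 160.
The smallest integer strictly greater than 160 is N = 161.
Check: g(161) = 2/161 = 2/161 < 1/80; g(160) = 1/80 >= 1/80. So N = 161.

161


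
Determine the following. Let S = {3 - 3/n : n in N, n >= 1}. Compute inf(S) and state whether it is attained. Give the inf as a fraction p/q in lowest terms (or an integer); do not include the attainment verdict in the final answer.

Analysis:
- Values: 0, 3/2, 2, 9/4, ... strictly increasing.
- Minimum is 0 (n=1); inf = 0 (attained).
- 3 - 3/n -> 3 from below; sup = 3, not attained.
Conclusion: inf(S) = 0, attained in S.

0


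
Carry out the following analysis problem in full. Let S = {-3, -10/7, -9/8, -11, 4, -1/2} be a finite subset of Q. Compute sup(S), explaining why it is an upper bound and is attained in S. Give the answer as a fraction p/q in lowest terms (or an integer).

S is finite, so sup(S) = max(S).
Sorted decreasing:
4, -1/2, -9/8, -10/7, -3, -11
The extremum is 4.
For every x in S, x <= 4. And 4 is in S, so it is attained.
Therefore sup(S) = 4.

4


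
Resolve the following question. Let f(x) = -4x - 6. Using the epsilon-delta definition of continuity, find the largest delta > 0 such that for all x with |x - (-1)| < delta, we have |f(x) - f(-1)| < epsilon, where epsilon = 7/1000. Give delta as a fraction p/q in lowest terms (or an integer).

We compute f(-1) = -4*(-1) - 6 = -2.
|f(x) - f(-1)| = |-4x - 6 - (-2)| = |-4(x - (-1))| = 4|x - (-1)|.
We need 4|x - (-1)| < 7/1000, i.e. |x - (-1)| < 7/1000 / 4 = 7/4000.
So any delta <= 7/4000 works. Conversely, if delta > 7/4000, then x = -1 + 7/4000 satisfies |x - (-1)| = 7/4000 < delta but |f(x) - f(-1)| = 4 * 7/4000 = 7/1000, which is not < 7/1000; so no larger delta works.
Hence the largest such delta is 7/4000.

7/4000


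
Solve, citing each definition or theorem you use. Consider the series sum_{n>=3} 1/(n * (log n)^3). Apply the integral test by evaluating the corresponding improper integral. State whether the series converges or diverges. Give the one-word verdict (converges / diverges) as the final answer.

Let f(x) = 1/(x*log(x)^3). Then f is positive, continuous, and decreasing on [3, infinity), so the integral test applies.
Compute the improper integral int_{3}^infinity f(x) dx:
  antiderivative F(x) = -1/(2*log(x)^2).
  F(x) -> 0 as x -> infinity.  int = 0 - F(3) = 1/(2*log(3)^2) < infinity. By the integral test, the series converges.

converges


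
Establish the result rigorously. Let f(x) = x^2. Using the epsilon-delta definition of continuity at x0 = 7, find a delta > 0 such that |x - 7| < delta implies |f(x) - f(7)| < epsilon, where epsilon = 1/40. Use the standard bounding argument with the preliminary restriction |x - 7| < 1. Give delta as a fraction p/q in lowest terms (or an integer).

Factor: |x^2 - (7)^2| = |x - 7| * |x + 7|.
Impose |x - 7| < 1 first. Then |x + 7| = |(x - 7) + 2*(7)| <= |x - 7| + 2*|7| < 1 + 14 = 15.
So |x^2 - (7)^2| < delta * 15.
We need delta * 15 <= 1/40, i.e. delta <= 1/40/15 = 1/600.
Since 1/600 < 1, this is tighter than 1; take delta = 1/600.
So delta = 1/600 works.

1/600


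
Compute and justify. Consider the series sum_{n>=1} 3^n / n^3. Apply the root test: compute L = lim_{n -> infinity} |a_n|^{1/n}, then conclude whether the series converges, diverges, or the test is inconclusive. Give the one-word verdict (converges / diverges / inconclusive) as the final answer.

Let a_n denote the general term. Form |a_n|^(1/n) and simplify:
|a_n|^(1/n) = 3/n^(3/n)
Take the limit as n -> infinity: L = 3.
Since L = 3 > 1, the root test implies divergence.

diverges


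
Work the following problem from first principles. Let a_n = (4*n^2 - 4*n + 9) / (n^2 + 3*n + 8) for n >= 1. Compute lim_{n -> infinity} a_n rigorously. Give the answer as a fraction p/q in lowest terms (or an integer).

Divide numerator and denominator by n^2, the highest power:
numerator / n^2 = 4 - 4/n + 9/n^2
denominator / n^2 = 1 + 3/n + 8/n^2
As n -> infinity, all terms of the form c/n^k (k >= 1) tend to 0.
So numerator / n^2 -> 4 and denominator / n^2 -> 1.
Therefore lim a_n = 4.

4


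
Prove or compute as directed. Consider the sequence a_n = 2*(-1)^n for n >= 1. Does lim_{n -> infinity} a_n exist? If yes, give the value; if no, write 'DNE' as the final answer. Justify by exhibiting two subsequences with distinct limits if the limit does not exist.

Examine the behaviour of a_n along subsequences.
Even-n subsequence a_{2k} = 2 -> 2. Odd-n subsequence a_{2k+1} = -2 -> -2.
Since these two subsequential limits are 2 and -2, distinct, the full sequence cannot converge (a convergent sequence has all subsequences tending to the same limit). So lim a_n does not exist.

DNE


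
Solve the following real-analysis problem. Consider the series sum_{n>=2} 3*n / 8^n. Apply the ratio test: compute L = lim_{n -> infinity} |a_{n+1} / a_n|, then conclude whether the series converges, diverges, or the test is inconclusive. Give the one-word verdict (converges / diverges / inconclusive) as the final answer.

Let a_n denote the general term. Form the ratio a_{n+1}/a_n and simplify:
a_{n+1}/a_n = (n + 1)/(8*n)
Take the limit as n -> infinity: L = 1/8.
Since L = 1/8 < 1, the ratio test implies the series converges.

converges


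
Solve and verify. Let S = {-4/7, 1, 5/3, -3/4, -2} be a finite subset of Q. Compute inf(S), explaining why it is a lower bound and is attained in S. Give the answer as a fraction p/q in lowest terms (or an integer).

S is finite, so inf(S) = min(S).
Sorted increasing:
-2, -3/4, -4/7, 1, 5/3
The extremum is -2.
For every x in S, x >= -2. And -2 is in S, so it is attained.
Therefore inf(S) = -2.

-2


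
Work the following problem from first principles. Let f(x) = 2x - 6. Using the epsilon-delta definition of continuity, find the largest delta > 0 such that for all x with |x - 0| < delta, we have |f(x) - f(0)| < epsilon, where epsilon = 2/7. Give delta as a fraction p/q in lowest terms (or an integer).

We compute f(0) = 2*(0) - 6 = -6.
|f(x) - f(0)| = |2x - 6 - (-6)| = |2(x - 0)| = 2|x - 0|.
We need 2|x - 0| < 2/7, i.e. |x - 0| < 2/7 / 2 = 1/7.
So any delta <= 1/7 works. Conversely, if delta > 1/7, then x = 0 + 1/7 satisfies |x - 0| = 1/7 < delta but |f(x) - f(0)| = 2 * 1/7 = 2/7, which is not < 2/7; so no larger delta works.
Hence the largest such delta is 1/7.

1/7


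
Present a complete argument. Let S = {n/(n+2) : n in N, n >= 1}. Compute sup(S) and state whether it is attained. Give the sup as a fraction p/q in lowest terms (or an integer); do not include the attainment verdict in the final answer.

Analysis:
- Values: 1/3, 1/2, 3/5, 2/3, ... strictly increasing.
- Minimum is 1/3 (n=1); inf = 1/3 (attained).
- n/(n+2) = 1 - 2/(n+2) -> 1 from below as n -> infinity, and never equals 1.
- So sup = 1 (not attained).
Conclusion: sup(S) = 1, not attained in S.

1


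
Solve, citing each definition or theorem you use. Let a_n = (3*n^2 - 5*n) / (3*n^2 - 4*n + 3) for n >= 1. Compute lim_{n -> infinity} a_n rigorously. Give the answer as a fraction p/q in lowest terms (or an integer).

Divide numerator and denominator by n^2, the highest power:
numerator / n^2 = 3 - 5/n
denominator / n^2 = 3 - 4/n + 3/n^2
As n -> infinity, all terms of the form c/n^k (k >= 1) tend to 0.
So numerator / n^2 -> 3 and denominator / n^2 -> 3.
Therefore lim a_n = 1.

1


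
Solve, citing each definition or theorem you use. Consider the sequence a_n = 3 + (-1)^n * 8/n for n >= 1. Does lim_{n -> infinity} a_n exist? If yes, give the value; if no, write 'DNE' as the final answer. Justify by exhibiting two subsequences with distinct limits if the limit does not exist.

Examine the behaviour of a_n along subsequences.
Even-n subsequence a_{2k} = 3 + 8/(2k) -> 3. Odd-n subsequence a_{2k+1} = 3 - 8/(2k+1) -> 3. Both tend to 3, which suggests the limit is 3; verify directly.
|a_n - 3| = |(-1)^n * 8/n| = 8/n for every n >= 1.
Given epsilon > 0, choose a positive integer N > 8/epsilon. Then for all n >= N, |a_n - 3| = 8/n <= 8/N < epsilon.
So by the definition of the limit, lim a_n exists and equals 3.

3


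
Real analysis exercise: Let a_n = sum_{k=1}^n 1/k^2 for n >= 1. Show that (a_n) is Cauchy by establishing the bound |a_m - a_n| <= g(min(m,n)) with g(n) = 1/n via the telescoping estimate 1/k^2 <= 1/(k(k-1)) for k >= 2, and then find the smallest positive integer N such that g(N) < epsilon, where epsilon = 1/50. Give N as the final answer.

For m > n >= 1: |a_m - a_n| = sum_{k=n+1}^m 1/k^2.
Use 1/k^2 <= 1/(k(k-1)) = 1/(k-1) - 1/k for k >= 2:
sum_{k=n+1}^m 1/k^2 <= sum_{k=n+1}^m (1/(k-1) - 1/k) = 1/n - 1/m <= 1/n.
By symmetry the same bound holds with n,m swapped, so |a_m - a_n| <= 1/min(m,n) = g(min(m,n)). Since g(n) -> 0, (a_n) is Cauchy.
Now solve g(N) < 1/50: 1/N < 1/50 <=> N > 1/(1/50) = 50.
The smallest integer strictly greater than 50 is N = 51.
Check: g(51) = 1/51 < 1/50; g(50) = 1/50 >= 1/50. So N = 51.

51
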